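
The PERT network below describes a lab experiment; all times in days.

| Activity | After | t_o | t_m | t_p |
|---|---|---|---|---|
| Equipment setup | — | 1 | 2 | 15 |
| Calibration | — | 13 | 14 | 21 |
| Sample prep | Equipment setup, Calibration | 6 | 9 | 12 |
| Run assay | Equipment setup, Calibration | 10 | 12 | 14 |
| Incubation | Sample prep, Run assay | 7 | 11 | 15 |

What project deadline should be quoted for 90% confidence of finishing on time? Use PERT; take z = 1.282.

te_Equipment setup = (1 + 4·2 + 15)/6 = 24/6 = 4; σ²_Equipment setup = ((15−1)/6)² = 5.444
te_Calibration = (13 + 4·14 + 21)/6 = 90/6 = 15; σ²_Calibration = ((21−13)/6)² = 1.778
te_Sample prep = (6 + 4·9 + 12)/6 = 54/6 = 9; σ²_Sample prep = ((12−6)/6)² = 1.000
te_Run assay = (10 + 4·12 + 14)/6 = 72/6 = 12; σ²_Run assay = ((14−10)/6)² = 0.444
te_Incubation = (7 + 4·11 + 15)/6 = 66/6 = 11; σ²_Incubation = ((15−7)/6)² = 1.778

Forward pass:
ES_Equipment setup = 0; EF_Equipment setup = 4
ES_Calibration = 0; EF_Calibration = 15
ES_Sample prep = max(EF_Equipment setup=4, EF_Calibration=15) = 15; EF_Sample prep = 15+9 = 24
ES_Run assay = max(EF_Equipment setup=4, EF_Calibration=15) = 15; EF_Run assay = 15+12 = 27
ES_Incubation = max(EF_Sample prep=24, EF_Run assay=27) = 27; EF_Incubation = 27+11 = 38
Expected project duration μ = 38 days. Critical path: Calibration → Run assay → Incubation.

Variance along critical path = 1.778 + 0.444 + 1.778 = 4.000; σ = 2.000 days.
D = μ + z·σ = 38 + 1.282·2.000 = 40.6 days

40.6 days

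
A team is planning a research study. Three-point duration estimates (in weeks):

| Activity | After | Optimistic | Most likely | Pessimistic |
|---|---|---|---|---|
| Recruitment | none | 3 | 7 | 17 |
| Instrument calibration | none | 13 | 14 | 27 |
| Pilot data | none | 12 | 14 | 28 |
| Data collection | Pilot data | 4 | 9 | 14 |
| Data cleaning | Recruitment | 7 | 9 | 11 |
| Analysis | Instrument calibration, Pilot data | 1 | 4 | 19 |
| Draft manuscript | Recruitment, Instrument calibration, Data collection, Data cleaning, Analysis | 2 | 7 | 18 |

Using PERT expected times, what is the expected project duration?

33 weeks

te_Recruitment = (3 + 4·7 + 17)/6 = 48/6 = 8
te_Instrument calibration = (13 + 4·14 + 27)/6 = 96/6 = 16
te_Pilot data = (12 + 4·14 + 28)/6 = 96/6 = 16
te_Data collection = (4 + 4·9 + 14)/6 = 54/6 = 9
te_Data cleaning = (7 + 4·9 + 11)/6 = 54/6 = 9
te_Analysis = (1 + 4·4 + 19)/6 = 36/6 = 6
te_Draft manuscript = (2 + 4·7 + 18)/6 = 48/6 = 8

Forward pass:
ES_Recruitment = 0; EF_Recruitment = 8
ES_Instrument calibration = 0; EF_Instrument calibration = 16
ES_Pilot data = 0; EF_Pilot data = 16
ES_Data collection = 16; EF_Data collection = 16+9 = 25
ES_Data cleaning = 8; EF_Data cleaning = 8+9 = 17
ES_Analysis = max(EF_Instrument calibration=16, EF_Pilot data=16) = 16; EF_Analysis = 16+6 = 22
ES_Draft manuscript = max(EF_Recruitment=8, EF_Instrument calibration=16, EF_Data collection=25, EF_Data cleaning=17, EF_Analysis=22) = 25; EF_Draft manuscript = 25+8 = 33
Expected project duration μ = 33 weeks. Critical path: Pilot data → Data collection → Draft manuscript.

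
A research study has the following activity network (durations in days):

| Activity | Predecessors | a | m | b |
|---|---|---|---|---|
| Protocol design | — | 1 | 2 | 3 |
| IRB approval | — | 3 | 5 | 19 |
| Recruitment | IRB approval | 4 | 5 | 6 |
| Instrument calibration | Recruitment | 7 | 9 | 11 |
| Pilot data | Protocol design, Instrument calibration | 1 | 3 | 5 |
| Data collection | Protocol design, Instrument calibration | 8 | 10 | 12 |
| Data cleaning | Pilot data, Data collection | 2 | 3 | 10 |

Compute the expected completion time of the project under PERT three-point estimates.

35 days

te_Protocol design = (1 + 4·2 + 3)/6 = 12/6 = 2
te_IRB approval = (3 + 4·5 + 19)/6 = 42/6 = 7
te_Recruitment = (4 + 4·5 + 6)/6 = 30/6 = 5
te_Instrument calibration = (7 + 4·9 + 11)/6 = 54/6 = 9
te_Pilot data = (1 + 4·3 + 5)/6 = 18/6 = 3
te_Data collection = (8 + 4·10 + 12)/6 = 60/6 = 10
te_Data cleaning = (2 + 4·3 + 10)/6 = 24/6 = 4

Forward pass:
ES_Protocol design = 0; EF_Protocol design = 2
ES_IRB approval = 0; EF_IRB approval = 7
ES_Recruitment = 7; EF_Recruitment = 7+5 = 12
ES_Instrument calibration = 12; EF_Instrument calibration = 12+9 = 21
ES_Pilot data = max(EF_Protocol design=2, EF_Instrument calibration=21) = 21; EF_Pilot data = 21+3 = 24
ES_Data collection = max(EF_Protocol design=2, EF_Instrument calibration=21) = 21; EF_Data collection = 21+10 = 31
ES_Data cleaning = max(EF_Pilot data=24, EF_Data collection=31) = 31; EF_Data cleaning = 31+4 = 35
Expected project duration μ = 35 days. Critical path: IRB approval → Recruitment → Instrument calibration → Data collection → Data cleaning.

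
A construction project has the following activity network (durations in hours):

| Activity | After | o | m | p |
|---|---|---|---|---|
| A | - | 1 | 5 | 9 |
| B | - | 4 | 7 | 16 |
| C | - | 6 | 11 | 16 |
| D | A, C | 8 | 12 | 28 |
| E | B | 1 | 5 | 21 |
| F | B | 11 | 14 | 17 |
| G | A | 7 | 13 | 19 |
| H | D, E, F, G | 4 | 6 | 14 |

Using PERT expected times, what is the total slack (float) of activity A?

te_A = (1 + 4·5 + 9)/6 = 30/6 = 5
te_B = (4 + 4·7 + 16)/6 = 48/6 = 8
te_C = (6 + 4·11 + 16)/6 = 66/6 = 11
te_D = (8 + 4·12 + 28)/6 = 84/6 = 14
te_E = (1 + 4·5 + 21)/6 = 42/6 = 7
te_F = (11 + 4·14 + 17)/6 = 84/6 = 14
te_G = (7 + 4·13 + 19)/6 = 78/6 = 13
te_H = (4 + 4·6 + 14)/6 = 42/6 = 7

Forward pass:
ES_A = 0; EF_A = 5
ES_B = 0; EF_B = 8
ES_C = 0; EF_C = 11
ES_D = max(EF_A=5, EF_C=11) = 11; EF_D = 11+14 = 25
ES_E = 8; EF_E = 8+7 = 15
ES_F = 8; EF_F = 8+14 = 22
ES_G = 5; EF_G = 5+13 = 18
ES_H = max(EF_D=25, EF_E=15, EF_F=22, EF_G=18) = 25; EF_H = 25+7 = 32
Expected project duration μ = 32 hours. Critical path: C → D → H.

Backward pass:
LF_H = 32; LS_H = 32−7 = 25
LF_G = LS_H = 25; LS_G = 25−13 = 12
LF_F = LS_H = 25; LS_F = 25−14 = 11
LF_E = LS_H = 25; LS_E = 25−7 = 18
LF_D = LS_H = 25; LS_D = 25−14 = 11
LF_C = LS_D = 11; LS_C = 11−11 = 0
LF_B = min(LS_E=18, LS_F=11) = 11; LS_B = 11−8 = 3
LF_A = min(LS_D=11, LS_G=12) = 11; LS_A = 11−5 = 6
Slack_A = LS_A − ES_A = 6 − 0 = 6

6 hours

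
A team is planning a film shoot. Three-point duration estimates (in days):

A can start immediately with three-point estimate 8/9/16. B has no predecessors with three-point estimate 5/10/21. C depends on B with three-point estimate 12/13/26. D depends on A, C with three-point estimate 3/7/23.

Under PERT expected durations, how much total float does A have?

te_A = (8 + 4·9 + 16)/6 = 60/6 = 10
te_B = (5 + 4·10 + 21)/6 = 66/6 = 11
te_C = (12 + 4·13 + 26)/6 = 90/6 = 15
te_D = (3 + 4·7 + 23)/6 = 54/6 = 9

Forward pass:
ES_A = 0; EF_A = 10
ES_B = 0; EF_B = 11
ES_C = 11; EF_C = 11+15 = 26
ES_D = max(EF_A=10, EF_C=26) = 26; EF_D = 26+9 = 35
Expected project duration μ = 35 days. Critical path: B → C → D.

Backward pass:
LF_D = 35; LS_D = 35−9 = 26
LF_C = LS_D = 26; LS_C = 26−15 = 11
LF_B = LS_C = 11; LS_B = 11−11 = 0
LF_A = LS_D = 26; LS_A = 26−10 = 16
Slack_A = LS_A − ES_A = 16 − 0 = 16

16 days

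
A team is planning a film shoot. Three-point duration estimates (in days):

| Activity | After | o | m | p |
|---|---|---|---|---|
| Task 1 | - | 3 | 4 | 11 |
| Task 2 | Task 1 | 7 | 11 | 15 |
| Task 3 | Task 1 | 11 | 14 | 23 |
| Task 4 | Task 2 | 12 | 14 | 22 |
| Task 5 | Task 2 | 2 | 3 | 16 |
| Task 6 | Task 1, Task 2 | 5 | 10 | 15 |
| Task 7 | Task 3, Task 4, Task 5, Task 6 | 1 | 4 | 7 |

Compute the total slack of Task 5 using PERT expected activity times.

10 days

te_Task 1 = (3 + 4·4 + 11)/6 = 30/6 = 5
te_Task 2 = (7 + 4·11 + 15)/6 = 66/6 = 11
te_Task 3 = (11 + 4·14 + 23)/6 = 90/6 = 15
te_Task 4 = (12 + 4·14 + 22)/6 = 90/6 = 15
te_Task 5 = (2 + 4·3 + 16)/6 = 30/6 = 5
te_Task 6 = (5 + 4·10 + 15)/6 = 60/6 = 10
te_Task 7 = (1 + 4·4 + 7)/6 = 24/6 = 4

Forward pass:
ES_Task 1 = 0; EF_Task 1 = 5
ES_Task 2 = 5; EF_Task 2 = 5+11 = 16
ES_Task 3 = 5; EF_Task 3 = 5+15 = 20
ES_Task 4 = 16; EF_Task 4 = 16+15 = 31
ES_Task 5 = 16; EF_Task 5 = 16+5 = 21
ES_Task 6 = max(EF_Task 1=5, EF_Task 2=16) = 16; EF_Task 6 = 16+10 = 26
ES_Task 7 = max(EF_Task 3=20, EF_Task 4=31, EF_Task 5=21, EF_Task 6=26) = 31; EF_Task 7 = 31+4 = 35
Expected project duration μ = 35 days. Critical path: Task 1 → Task 2 → Task 4 → Task 7.

Backward pass:
LF_Task 7 = 35; LS_Task 7 = 35−4 = 31
LF_Task 6 = LS_Task 7 = 31; LS_Task 6 = 31−10 = 21
LF_Task 5 = LS_Task 7 = 31; LS_Task 5 = 31−5 = 26
LF_Task 4 = LS_Task 7 = 31; LS_Task 4 = 31−15 = 16
LF_Task 3 = LS_Task 7 = 31; LS_Task 3 = 31−15 = 16
LF_Task 2 = min(LS_Task 4=16, LS_Task 5=26, LS_Task 6=21) = 16; LS_Task 2 = 16−11 = 5
LF_Task 1 = min(LS_Task 2=5, LS_Task 3=16, LS_Task 6=21) = 5; LS_Task 1 = 5−5 = 0
Slack_Task 5 = LS_Task 5 − ES_Task 5 = 26 − 16 = 10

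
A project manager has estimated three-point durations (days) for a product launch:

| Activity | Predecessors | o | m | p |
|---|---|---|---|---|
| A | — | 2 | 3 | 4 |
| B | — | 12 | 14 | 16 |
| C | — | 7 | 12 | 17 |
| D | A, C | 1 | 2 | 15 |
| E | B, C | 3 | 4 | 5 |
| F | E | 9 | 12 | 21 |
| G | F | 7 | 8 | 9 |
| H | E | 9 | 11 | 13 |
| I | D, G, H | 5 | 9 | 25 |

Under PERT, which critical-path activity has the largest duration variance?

I

te_A = (2 + 4·3 + 4)/6 = 18/6 = 3; σ²_A = ((4−2)/6)² = 0.111
te_B = (12 + 4·14 + 16)/6 = 84/6 = 14; σ²_B = ((16−12)/6)² = 0.444
te_C = (7 + 4·12 + 17)/6 = 72/6 = 12; σ²_C = ((17−7)/6)² = 2.778
te_D = (1 + 4·2 + 15)/6 = 24/6 = 4; σ²_D = ((15−1)/6)² = 5.444
te_E = (3 + 4·4 + 5)/6 = 24/6 = 4; σ²_E = ((5−3)/6)² = 0.111
te_F = (9 + 4·12 + 21)/6 = 78/6 = 13; σ²_F = ((21−9)/6)² = 4.000
te_G = (7 + 4·8 + 9)/6 = 48/6 = 8; σ²_G = ((9−7)/6)² = 0.111
te_H = (9 + 4·11 + 13)/6 = 66/6 = 11; σ²_H = ((13−9)/6)² = 0.444
te_I = (5 + 4·9 + 25)/6 = 66/6 = 11; σ²_I = ((25−5)/6)² = 11.111

Forward pass:
ES_A = 0; EF_A = 3
ES_B = 0; EF_B = 14
ES_C = 0; EF_C = 12
ES_D = max(EF_A=3, EF_C=12) = 12; EF_D = 12+4 = 16
ES_E = max(EF_B=14, EF_C=12) = 14; EF_E = 14+4 = 18
ES_F = 18; EF_F = 18+13 = 31
ES_G = 31; EF_G = 31+8 = 39
ES_H = 18; EF_H = 18+11 = 29
ES_I = max(EF_D=16, EF_G=39, EF_H=29) = 39; EF_I = 39+11 = 50
Expected project duration μ = 50 days. Critical path: B → E → F → G → I.

Variances on critical path: σ²_B=0.444, σ²_E=0.111, σ²_F=4.000, σ²_G=0.111, σ²_I=11.111.
Largest is σ²_I = 11.111.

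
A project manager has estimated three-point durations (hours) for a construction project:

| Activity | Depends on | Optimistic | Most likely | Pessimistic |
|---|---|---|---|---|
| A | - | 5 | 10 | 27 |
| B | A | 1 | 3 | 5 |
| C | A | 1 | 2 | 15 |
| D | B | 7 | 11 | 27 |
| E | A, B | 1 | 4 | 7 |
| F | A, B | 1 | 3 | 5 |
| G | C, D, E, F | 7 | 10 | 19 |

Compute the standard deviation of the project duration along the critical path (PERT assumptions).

te_A = (5 + 4·10 + 27)/6 = 72/6 = 12; σ²_A = ((27−5)/6)² = 13.444
te_B = (1 + 4·3 + 5)/6 = 18/6 = 3; σ²_B = ((5−1)/6)² = 0.444
te_C = (1 + 4·2 + 15)/6 = 24/6 = 4; σ²_C = ((15−1)/6)² = 5.444
te_D = (7 + 4·11 + 27)/6 = 78/6 = 13; σ²_D = ((27−7)/6)² = 11.111
te_E = (1 + 4·4 + 7)/6 = 24/6 = 4; σ²_E = ((7−1)/6)² = 1.000
te_F = (1 + 4·3 + 5)/6 = 18/6 = 3; σ²_F = ((5−1)/6)² = 0.444
te_G = (7 + 4·10 + 19)/6 = 66/6 = 11; σ²_G = ((19−7)/6)² = 4.000

Forward pass:
ES_A = 0; EF_A = 12
ES_B = 12; EF_B = 12+3 = 15
ES_C = 12; EF_C = 12+4 = 16
ES_D = 15; EF_D = 15+13 = 28
ES_E = max(EF_A=12, EF_B=15) = 15; EF_E = 15+4 = 19
ES_F = max(EF_A=12, EF_B=15) = 15; EF_F = 15+3 = 18
ES_G = max(EF_C=16, EF_D=28, EF_E=19, EF_F=18) = 28; EF_G = 28+11 = 39
Expected project duration μ = 39 hours. Critical path: A → B → D → G.

Variance along critical path = 13.444 + 0.444 + 11.111 + 4.000 = 29.000
σ = √29.000 = 5.385 hours

5.39 hours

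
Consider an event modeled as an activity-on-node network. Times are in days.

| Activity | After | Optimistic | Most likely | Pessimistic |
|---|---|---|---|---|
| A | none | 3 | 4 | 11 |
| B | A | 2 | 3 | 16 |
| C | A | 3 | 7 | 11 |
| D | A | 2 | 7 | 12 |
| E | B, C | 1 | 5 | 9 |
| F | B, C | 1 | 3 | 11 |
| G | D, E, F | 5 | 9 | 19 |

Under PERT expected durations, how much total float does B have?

te_A = (3 + 4·4 + 11)/6 = 30/6 = 5
te_B = (2 + 4·3 + 16)/6 = 30/6 = 5
te_C = (3 + 4·7 + 11)/6 = 42/6 = 7
te_D = (2 + 4·7 + 12)/6 = 42/6 = 7
te_E = (1 + 4·5 + 9)/6 = 30/6 = 5
te_F = (1 + 4·3 + 11)/6 = 24/6 = 4
te_G = (5 + 4·9 + 19)/6 = 60/6 = 10

Forward pass:
ES_A = 0; EF_A = 5
ES_B = 5; EF_B = 5+5 = 10
ES_C = 5; EF_C = 5+7 = 12
ES_D = 5; EF_D = 5+7 = 12
ES_E = max(EF_B=10, EF_C=12) = 12; EF_E = 12+5 = 17
ES_F = max(EF_B=10, EF_C=12) = 12; EF_F = 12+4 = 16
ES_G = max(EF_D=12, EF_E=17, EF_F=16) = 17; EF_G = 17+10 = 27
Expected project duration μ = 27 days. Critical path: A → C → E → G.

Backward pass:
LF_G = 27; LS_G = 27−10 = 17
LF_F = LS_G = 17; LS_F = 17−4 = 13
LF_E = LS_G = 17; LS_E = 17−5 = 12
LF_D = LS_G = 17; LS_D = 17−7 = 10
LF_C = min(LS_E=12, LS_F=13) = 12; LS_C = 12−7 = 5
LF_B = min(LS_E=12, LS_F=13) = 12; LS_B = 12−5 = 7
LF_A = min(LS_B=7, LS_C=5, LS_D=10) = 5; LS_A = 5−5 = 0
Slack_B = LS_B − ES_B = 7 − 5 = 2

2 days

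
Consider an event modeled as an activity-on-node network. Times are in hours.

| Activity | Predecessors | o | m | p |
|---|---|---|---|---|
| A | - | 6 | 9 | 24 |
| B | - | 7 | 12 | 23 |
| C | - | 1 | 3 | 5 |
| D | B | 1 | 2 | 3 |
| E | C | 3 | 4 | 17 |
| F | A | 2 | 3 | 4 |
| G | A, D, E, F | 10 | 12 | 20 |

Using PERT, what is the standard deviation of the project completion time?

te_A = (6 + 4·9 + 24)/6 = 66/6 = 11; σ²_A = ((24−6)/6)² = 9.000
te_B = (7 + 4·12 + 23)/6 = 78/6 = 13; σ²_B = ((23−7)/6)² = 7.111
te_C = (1 + 4·3 + 5)/6 = 18/6 = 3; σ²_C = ((5−1)/6)² = 0.444
te_D = (1 + 4·2 + 3)/6 = 12/6 = 2; σ²_D = ((3−1)/6)² = 0.111
te_E = (3 + 4·4 + 17)/6 = 36/6 = 6; σ²_E = ((17−3)/6)² = 5.444
te_F = (2 + 4·3 + 4)/6 = 18/6 = 3; σ²_F = ((4−2)/6)² = 0.111
te_G = (10 + 4·12 + 20)/6 = 78/6 = 13; σ²_G = ((20−10)/6)² = 2.778

Forward pass:
ES_A = 0; EF_A = 11
ES_B = 0; EF_B = 13
ES_C = 0; EF_C = 3
ES_D = 13; EF_D = 13+2 = 15
ES_E = 3; EF_E = 3+6 = 9
ES_F = 11; EF_F = 11+3 = 14
ES_G = max(EF_A=11, EF_D=15, EF_E=9, EF_F=14) = 15; EF_G = 15+13 = 28
Expected project duration μ = 28 hours. Critical path: B → D → G.

Variance along critical path = 7.111 + 0.111 + 2.778 = 10.000
σ = √10.000 = 3.162 hours

3.16 hours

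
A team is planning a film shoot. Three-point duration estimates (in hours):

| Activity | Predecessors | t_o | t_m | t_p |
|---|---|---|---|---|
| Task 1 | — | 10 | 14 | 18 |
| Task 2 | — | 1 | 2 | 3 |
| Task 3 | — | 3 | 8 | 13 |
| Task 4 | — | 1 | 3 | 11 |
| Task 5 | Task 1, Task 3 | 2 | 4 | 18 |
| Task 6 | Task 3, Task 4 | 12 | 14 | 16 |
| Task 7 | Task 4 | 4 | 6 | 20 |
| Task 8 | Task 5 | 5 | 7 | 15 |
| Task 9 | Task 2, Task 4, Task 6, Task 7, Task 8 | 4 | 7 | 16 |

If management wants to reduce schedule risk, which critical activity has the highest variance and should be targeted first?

Task 5

te_Task 1 = (10 + 4·14 + 18)/6 = 84/6 = 14; σ²_Task 1 = ((18−10)/6)² = 1.778
te_Task 2 = (1 + 4·2 + 3)/6 = 12/6 = 2; σ²_Task 2 = ((3−1)/6)² = 0.111
te_Task 3 = (3 + 4·8 + 13)/6 = 48/6 = 8; σ²_Task 3 = ((13−3)/6)² = 2.778
te_Task 4 = (1 + 4·3 + 11)/6 = 24/6 = 4; σ²_Task 4 = ((11−1)/6)² = 2.778
te_Task 5 = (2 + 4·4 + 18)/6 = 36/6 = 6; σ²_Task 5 = ((18−2)/6)² = 7.111
te_Task 6 = (12 + 4·14 + 16)/6 = 84/6 = 14; σ²_Task 6 = ((16−12)/6)² = 0.444
te_Task 7 = (4 + 4·6 + 20)/6 = 48/6 = 8; σ²_Task 7 = ((20−4)/6)² = 7.111
te_Task 8 = (5 + 4·7 + 15)/6 = 48/6 = 8; σ²_Task 8 = ((15−5)/6)² = 2.778
te_Task 9 = (4 + 4·7 + 16)/6 = 48/6 = 8; σ²_Task 9 = ((16−4)/6)² = 4.000

Forward pass:
ES_Task 1 = 0; EF_Task 1 = 14
ES_Task 2 = 0; EF_Task 2 = 2
ES_Task 3 = 0; EF_Task 3 = 8
ES_Task 4 = 0; EF_Task 4 = 4
ES_Task 5 = max(EF_Task 1=14, EF_Task 3=8) = 14; EF_Task 5 = 14+6 = 20
ES_Task 6 = max(EF_Task 3=8, EF_Task 4=4) = 8; EF_Task 6 = 8+14 = 22
ES_Task 7 = 4; EF_Task 7 = 4+8 = 12
ES_Task 8 = 20; EF_Task 8 = 20+8 = 28
ES_Task 9 = max(EF_Task 2=2, EF_Task 4=4, EF_Task 6=22, EF_Task 7=12, EF_Task 8=28) = 28; EF_Task 9 = 28+8 = 36
Expected project duration μ = 36 hours. Critical path: Task 1 → Task 5 → Task 8 → Task 9.

Variances on critical path: σ²_Task 1=1.778, σ²_Task 5=7.111, σ²_Task 8=2.778, σ²_Task 9=4.000.
Largest is σ²_Task 5 = 7.111.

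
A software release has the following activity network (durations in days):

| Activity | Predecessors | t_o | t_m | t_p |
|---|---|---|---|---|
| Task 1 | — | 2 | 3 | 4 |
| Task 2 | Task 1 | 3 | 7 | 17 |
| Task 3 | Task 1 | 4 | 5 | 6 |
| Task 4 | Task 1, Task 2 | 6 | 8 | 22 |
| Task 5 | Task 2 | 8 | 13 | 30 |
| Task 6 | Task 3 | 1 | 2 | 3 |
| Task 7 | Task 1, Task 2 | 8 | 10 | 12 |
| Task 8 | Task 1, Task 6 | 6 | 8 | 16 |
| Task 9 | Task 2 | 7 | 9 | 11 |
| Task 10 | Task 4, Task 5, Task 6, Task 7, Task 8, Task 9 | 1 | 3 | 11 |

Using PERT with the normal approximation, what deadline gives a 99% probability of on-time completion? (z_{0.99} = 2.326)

te_Task 1 = (2 + 4·3 + 4)/6 = 18/6 = 3; σ²_Task 1 = ((4−2)/6)² = 0.111
te_Task 2 = (3 + 4·7 + 17)/6 = 48/6 = 8; σ²_Task 2 = ((17−3)/6)² = 5.444
te_Task 3 = (4 + 4·5 + 6)/6 = 30/6 = 5; σ²_Task 3 = ((6−4)/6)² = 0.111
te_Task 4 = (6 + 4·8 + 22)/6 = 60/6 = 10; σ²_Task 4 = ((22−6)/6)² = 7.111
te_Task 5 = (8 + 4·13 + 30)/6 = 90/6 = 15; σ²_Task 5 = ((30−8)/6)² = 13.444
te_Task 6 = (1 + 4·2 + 3)/6 = 12/6 = 2; σ²_Task 6 = ((3−1)/6)² = 0.111
te_Task 7 = (8 + 4·10 + 12)/6 = 60/6 = 10; σ²_Task 7 = ((12−8)/6)² = 0.444
te_Task 8 = (6 + 4·8 + 16)/6 = 54/6 = 9; σ²_Task 8 = ((16−6)/6)² = 2.778
te_Task 9 = (7 + 4·9 + 11)/6 = 54/6 = 9; σ²_Task 9 = ((11−7)/6)² = 0.444
te_Task 10 = (1 + 4·3 + 11)/6 = 24/6 = 4; σ²_Task 10 = ((11−1)/6)² = 2.778

Forward pass:
ES_Task 1 = 0; EF_Task 1 = 3
ES_Task 2 = 3; EF_Task 2 = 3+8 = 11
ES_Task 3 = 3; EF_Task 3 = 3+5 = 8
ES_Task 4 = max(EF_Task 1=3, EF_Task 2=11) = 11; EF_Task 4 = 11+10 = 21
ES_Task 5 = 11; EF_Task 5 = 11+15 = 26
ES_Task 6 = 8; EF_Task 6 = 8+2 = 10
ES_Task 7 = max(EF_Task 1=3, EF_Task 2=11) = 11; EF_Task 7 = 11+10 = 21
ES_Task 8 = max(EF_Task 1=3, EF_Task 6=10) = 10; EF_Task 8 = 10+9 = 19
ES_Task 9 = 11; EF_Task 9 = 11+9 = 20
ES_Task 10 = max(EF_Task 4=21, EF_Task 5=26, EF_Task 6=10, EF_Task 7=21, EF_Task 8=19, EF_Task 9=20) = 26; EF_Task 10 = 26+4 = 30
Expected project duration μ = 30 days. Critical path: Task 1 → Task 2 → Task 5 → Task 10.

Variance along critical path = 0.111 + 5.444 + 13.444 + 2.778 = 21.778; σ = 4.667 days.
D = μ + z·σ = 30 + 2.326·4.667 = 40.9 days

40.9 days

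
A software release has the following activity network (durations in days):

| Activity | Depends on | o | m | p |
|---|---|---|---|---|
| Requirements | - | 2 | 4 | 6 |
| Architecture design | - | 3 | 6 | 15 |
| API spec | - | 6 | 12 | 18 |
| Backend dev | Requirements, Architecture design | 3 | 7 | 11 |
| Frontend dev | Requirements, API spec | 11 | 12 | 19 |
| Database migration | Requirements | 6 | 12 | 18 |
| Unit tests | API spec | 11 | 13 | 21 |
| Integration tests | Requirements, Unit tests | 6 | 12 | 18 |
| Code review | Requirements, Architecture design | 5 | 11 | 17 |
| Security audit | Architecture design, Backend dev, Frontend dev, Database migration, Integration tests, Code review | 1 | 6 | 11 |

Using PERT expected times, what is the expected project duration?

44 days

te_Requirements = (2 + 4·4 + 6)/6 = 24/6 = 4
te_Architecture design = (3 + 4·6 + 15)/6 = 42/6 = 7
te_API spec = (6 + 4·12 + 18)/6 = 72/6 = 12
te_Backend dev = (3 + 4·7 + 11)/6 = 42/6 = 7
te_Frontend dev = (11 + 4·12 + 19)/6 = 78/6 = 13
te_Database migration = (6 + 4·12 + 18)/6 = 72/6 = 12
te_Unit tests = (11 + 4·13 + 21)/6 = 84/6 = 14
te_Integration tests = (6 + 4·12 + 18)/6 = 72/6 = 12
te_Code review = (5 + 4·11 + 17)/6 = 66/6 = 11
te_Security audit = (1 + 4·6 + 11)/6 = 36/6 = 6

Forward pass:
ES_Requirements = 0; EF_Requirements = 4
ES_Architecture design = 0; EF_Architecture design = 7
ES_API spec = 0; EF_API spec = 12
ES_Backend dev = max(EF_Requirements=4, EF_Architecture design=7) = 7; EF_Backend dev = 7+7 = 14
ES_Frontend dev = max(EF_Requirements=4, EF_API spec=12) = 12; EF_Frontend dev = 12+13 = 25
ES_Database migration = 4; EF_Database migration = 4+12 = 16
ES_Unit tests = 12; EF_Unit tests = 12+14 = 26
ES_Integration tests = max(EF_Requirements=4, EF_Unit tests=26) = 26; EF_Integration tests = 26+12 = 38
ES_Code review = max(EF_Requirements=4, EF_Architecture design=7) = 7; EF_Code review = 7+11 = 18
ES_Security audit = max(EF_Architecture design=7, EF_Backend dev=14, EF_Frontend dev=25, EF_Database migration=16, EF_Integration tests=38, EF_Code review=18) = 38; EF_Security audit = 38+6 = 44
Expected project duration μ = 44 days. Critical path: API spec → Unit tests → Integration tests → Security audit.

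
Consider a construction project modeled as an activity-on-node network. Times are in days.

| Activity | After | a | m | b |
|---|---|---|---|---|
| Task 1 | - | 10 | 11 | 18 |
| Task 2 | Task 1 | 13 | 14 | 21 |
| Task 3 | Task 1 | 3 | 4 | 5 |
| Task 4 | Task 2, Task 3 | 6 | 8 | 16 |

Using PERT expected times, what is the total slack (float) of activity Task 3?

te_Task 1 = (10 + 4·11 + 18)/6 = 72/6 = 12
te_Task 2 = (13 + 4·14 + 21)/6 = 90/6 = 15
te_Task 3 = (3 + 4·4 + 5)/6 = 24/6 = 4
te_Task 4 = (6 + 4·8 + 16)/6 = 54/6 = 9

Forward pass:
ES_Task 1 = 0; EF_Task 1 = 12
ES_Task 2 = 12; EF_Task 2 = 12+15 = 27
ES_Task 3 = 12; EF_Task 3 = 12+4 = 16
ES_Task 4 = max(EF_Task 2=27, EF_Task 3=16) = 27; EF_Task 4 = 27+9 = 36
Expected project duration μ = 36 days. Critical path: Task 1 → Task 2 → Task 4.

Backward pass:
LF_Task 4 = 36; LS_Task 4 = 36−9 = 27
LF_Task 3 = LS_Task 4 = 27; LS_Task 3 = 27−4 = 23
LF_Task 2 = LS_Task 4 = 27; LS_Task 2 = 27−15 = 12
LF_Task 1 = min(LS_Task 2=12, LS_Task 3=23) = 12; LS_Task 1 = 12−12 = 0
Slack_Task 3 = LS_Task 3 − ES_Task 3 = 23 − 12 = 11

11 days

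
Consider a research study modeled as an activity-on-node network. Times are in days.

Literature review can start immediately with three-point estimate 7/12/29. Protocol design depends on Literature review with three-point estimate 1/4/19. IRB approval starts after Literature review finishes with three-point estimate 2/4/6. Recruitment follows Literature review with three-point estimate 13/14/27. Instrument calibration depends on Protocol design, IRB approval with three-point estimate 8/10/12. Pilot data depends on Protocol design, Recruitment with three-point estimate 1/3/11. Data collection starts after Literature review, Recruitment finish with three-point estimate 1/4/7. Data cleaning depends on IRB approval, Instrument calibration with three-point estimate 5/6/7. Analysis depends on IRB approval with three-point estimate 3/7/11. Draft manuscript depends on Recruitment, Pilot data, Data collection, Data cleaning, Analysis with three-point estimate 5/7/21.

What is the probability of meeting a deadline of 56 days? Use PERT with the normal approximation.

0.977

te_Literature review = (7 + 4·12 + 29)/6 = 84/6 = 14; σ²_Literature review = ((29−7)/6)² = 13.444
te_Protocol design = (1 + 4·4 + 19)/6 = 36/6 = 6; σ²_Protocol design = ((19−1)/6)² = 9.000
te_IRB approval = (2 + 4·4 + 6)/6 = 24/6 = 4; σ²_IRB approval = ((6−2)/6)² = 0.444
te_Recruitment = (13 + 4·14 + 27)/6 = 96/6 = 16; σ²_Recruitment = ((27−13)/6)² = 5.444
te_Instrument calibration = (8 + 4·10 + 12)/6 = 60/6 = 10; σ²_Instrument calibration = ((12−8)/6)² = 0.444
te_Pilot data = (1 + 4·3 + 11)/6 = 24/6 = 4; σ²_Pilot data = ((11−1)/6)² = 2.778
te_Data collection = (1 + 4·4 + 7)/6 = 24/6 = 4; σ²_Data collection = ((7−1)/6)² = 1.000
te_Data cleaning = (5 + 4·6 + 7)/6 = 36/6 = 6; σ²_Data cleaning = ((7−5)/6)² = 0.111
te_Analysis = (3 + 4·7 + 11)/6 = 42/6 = 7; σ²_Analysis = ((11−3)/6)² = 1.778
te_Draft manuscript = (5 + 4·7 + 21)/6 = 54/6 = 9; σ²_Draft manuscript = ((21−5)/6)² = 7.111

Forward pass:
ES_Literature review = 0; EF_Literature review = 14
ES_Protocol design = 14; EF_Protocol design = 14+6 = 20
ES_IRB approval = 14; EF_IRB approval = 14+4 = 18
ES_Recruitment = 14; EF_Recruitment = 14+16 = 30
ES_Instrument calibration = max(EF_Protocol design=20, EF_IRB approval=18) = 20; EF_Instrument calibration = 20+10 = 30
ES_Pilot data = max(EF_Protocol design=20, EF_Recruitment=30) = 30; EF_Pilot data = 30+4 = 34
ES_Data collection = max(EF_Literature review=14, EF_Recruitment=30) = 30; EF_Data collection = 30+4 = 34
ES_Data cleaning = max(EF_IRB approval=18, EF_Instrument calibration=30) = 30; EF_Data cleaning = 30+6 = 36
ES_Analysis = 18; EF_Analysis = 18+7 = 25
ES_Draft manuscript = max(EF_Recruitment=30, EF_Pilot data=34, EF_Data collection=34, EF_Data cleaning=36, EF_Analysis=25) = 36; EF_Draft manuscript = 36+9 = 45
Expected project duration μ = 45 days. Critical path: Literature review → Protocol design → Instrument calibration → Data cleaning → Draft manuscript.

Variance along critical path = 13.444 + 9.000 + 0.444 + 0.111 + 7.111 = 30.111; σ = √30.111 = 5.487 days.
Z = (56 − 45) / 5.487 = 2.005
P(T ≤ 56) = Φ(2.005) ≈ 0.977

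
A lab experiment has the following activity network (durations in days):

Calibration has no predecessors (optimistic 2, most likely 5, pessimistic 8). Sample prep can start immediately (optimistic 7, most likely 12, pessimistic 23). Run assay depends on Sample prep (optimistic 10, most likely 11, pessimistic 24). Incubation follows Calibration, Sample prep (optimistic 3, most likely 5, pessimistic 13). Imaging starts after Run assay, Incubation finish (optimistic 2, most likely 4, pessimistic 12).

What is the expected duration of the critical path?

te_Calibration = (2 + 4·5 + 8)/6 = 30/6 = 5
te_Sample prep = (7 + 4·12 + 23)/6 = 78/6 = 13
te_Run assay = (10 + 4·11 + 24)/6 = 78/6 = 13
te_Incubation = (3 + 4·5 + 13)/6 = 36/6 = 6
te_Imaging = (2 + 4·4 + 12)/6 = 30/6 = 5

Forward pass:
ES_Calibration = 0; EF_Calibration = 5
ES_Sample prep = 0; EF_Sample prep = 13
ES_Run assay = 13; EF_Run assay = 13+13 = 26
ES_Incubation = max(EF_Calibration=5, EF_Sample prep=13) = 13; EF_Incubation = 13+6 = 19
ES_Imaging = max(EF_Run assay=26, EF_Incubation=19) = 26; EF_Imaging = 26+5 = 31
Expected project duration μ = 31 days. Critical path: Sample prep → Run assay → Imaging.

31 days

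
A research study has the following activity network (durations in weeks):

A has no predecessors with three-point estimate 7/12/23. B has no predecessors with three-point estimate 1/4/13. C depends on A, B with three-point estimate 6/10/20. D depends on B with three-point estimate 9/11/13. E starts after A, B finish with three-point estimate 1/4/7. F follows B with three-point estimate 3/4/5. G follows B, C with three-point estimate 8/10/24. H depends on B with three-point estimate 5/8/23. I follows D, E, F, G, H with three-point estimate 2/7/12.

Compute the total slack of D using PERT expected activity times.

te_A = (7 + 4·12 + 23)/6 = 78/6 = 13
te_B = (1 + 4·4 + 13)/6 = 30/6 = 5
te_C = (6 + 4·10 + 20)/6 = 66/6 = 11
te_D = (9 + 4·11 + 13)/6 = 66/6 = 11
te_E = (1 + 4·4 + 7)/6 = 24/6 = 4
te_F = (3 + 4·4 + 5)/6 = 24/6 = 4
te_G = (8 + 4·10 + 24)/6 = 72/6 = 12
te_H = (5 + 4·8 + 23)/6 = 60/6 = 10
te_I = (2 + 4·7 + 12)/6 = 42/6 = 7

Forward pass:
ES_A = 0; EF_A = 13
ES_B = 0; EF_B = 5
ES_C = max(EF_A=13, EF_B=5) = 13; EF_C = 13+11 = 24
ES_D = 5; EF_D = 5+11 = 16
ES_E = max(EF_A=13, EF_B=5) = 13; EF_E = 13+4 = 17
ES_F = 5; EF_F = 5+4 = 9
ES_G = max(EF_B=5, EF_C=24) = 24; EF_G = 24+12 = 36
ES_H = 5; EF_H = 5+10 = 15
ES_I = max(EF_D=16, EF_E=17, EF_F=9, EF_G=36, EF_H=15) = 36; EF_I = 36+7 = 43
Expected project duration μ = 43 weeks. Critical path: A → C → G → I.

Backward pass:
LF_I = 43; LS_I = 43−7 = 36
LF_H = LS_I = 36; LS_H = 36−10 = 26
LF_G = LS_I = 36; LS_G = 36−12 = 24
LF_F = LS_I = 36; LS_F = 36−4 = 32
LF_E = LS_I = 36; LS_E = 36−4 = 32
LF_D = LS_I = 36; LS_D = 36−11 = 25
LF_C = LS_G = 24; LS_C = 24−11 = 13
LF_B = min(LS_C=13, LS_D=25, LS_E=32, LS_F=32, LS_G=24, LS_H=26) = 13; LS_B = 13−5 = 8
LF_A = min(LS_C=13, LS_E=32) = 13; LS_A = 13−13 = 0
Slack_D = LS_D − ES_D = 25 − 5 = 20

20 weeks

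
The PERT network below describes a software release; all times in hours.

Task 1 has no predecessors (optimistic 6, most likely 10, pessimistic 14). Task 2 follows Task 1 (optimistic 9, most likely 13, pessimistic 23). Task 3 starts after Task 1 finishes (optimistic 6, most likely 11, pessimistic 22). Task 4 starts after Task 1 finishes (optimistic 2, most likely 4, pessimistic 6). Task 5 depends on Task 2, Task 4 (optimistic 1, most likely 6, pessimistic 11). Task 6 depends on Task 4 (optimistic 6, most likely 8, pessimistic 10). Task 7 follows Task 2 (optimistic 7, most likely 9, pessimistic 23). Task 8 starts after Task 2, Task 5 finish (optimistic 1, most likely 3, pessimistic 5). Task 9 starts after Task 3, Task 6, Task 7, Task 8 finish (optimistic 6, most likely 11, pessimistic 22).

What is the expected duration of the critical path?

te_Task 1 = (6 + 4·10 + 14)/6 = 60/6 = 10
te_Task 2 = (9 + 4·13 + 23)/6 = 84/6 = 14
te_Task 3 = (6 + 4·11 + 22)/6 = 72/6 = 12
te_Task 4 = (2 + 4·4 + 6)/6 = 24/6 = 4
te_Task 5 = (1 + 4·6 + 11)/6 = 36/6 = 6
te_Task 6 = (6 + 4·8 + 10)/6 = 48/6 = 8
te_Task 7 = (7 + 4·9 + 23)/6 = 66/6 = 11
te_Task 8 = (1 + 4·3 + 5)/6 = 18/6 = 3
te_Task 9 = (6 + 4·11 + 22)/6 = 72/6 = 12

Forward pass:
ES_Task 1 = 0; EF_Task 1 = 10
ES_Task 2 = 10; EF_Task 2 = 10+14 = 24
ES_Task 3 = 10; EF_Task 3 = 10+12 = 22
ES_Task 4 = 10; EF_Task 4 = 10+4 = 14
ES_Task 5 = max(EF_Task 2=24, EF_Task 4=14) = 24; EF_Task 5 = 24+6 = 30
ES_Task 6 = 14; EF_Task 6 = 14+8 = 22
ES_Task 7 = 24; EF_Task 7 = 24+11 = 35
ES_Task 8 = max(EF_Task 2=24, EF_Task 5=30) = 30; EF_Task 8 = 30+3 = 33
ES_Task 9 = max(EF_Task 3=22, EF_Task 6=22, EF_Task 7=35, EF_Task 8=33) = 35; EF_Task 9 = 35+12 = 47
Expected project duration μ = 47 hours. Critical path: Task 1 → Task 2 → Task 7 → Task 9.

47 hours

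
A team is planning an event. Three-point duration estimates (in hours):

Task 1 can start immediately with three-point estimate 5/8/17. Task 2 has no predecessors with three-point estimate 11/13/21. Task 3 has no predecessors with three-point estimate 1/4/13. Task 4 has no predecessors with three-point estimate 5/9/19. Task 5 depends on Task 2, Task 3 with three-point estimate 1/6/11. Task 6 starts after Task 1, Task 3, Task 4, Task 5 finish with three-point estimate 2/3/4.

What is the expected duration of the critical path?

23 hours

te_Task 1 = (5 + 4·8 + 17)/6 = 54/6 = 9
te_Task 2 = (11 + 4·13 + 21)/6 = 84/6 = 14
te_Task 3 = (1 + 4·4 + 13)/6 = 30/6 = 5
te_Task 4 = (5 + 4·9 + 19)/6 = 60/6 = 10
te_Task 5 = (1 + 4·6 + 11)/6 = 36/6 = 6
te_Task 6 = (2 + 4·3 + 4)/6 = 18/6 = 3

Forward pass:
ES_Task 1 = 0; EF_Task 1 = 9
ES_Task 2 = 0; EF_Task 2 = 14
ES_Task 3 = 0; EF_Task 3 = 5
ES_Task 4 = 0; EF_Task 4 = 10
ES_Task 5 = max(EF_Task 2=14, EF_Task 3=5) = 14; EF_Task 5 = 14+6 = 20
ES_Task 6 = max(EF_Task 1=9, EF_Task 3=5, EF_Task 4=10, EF_Task 5=20) = 20; EF_Task 6 = 20+3 = 23
Expected project duration μ = 23 hours. Critical path: Task 2 → Task 5 → Task 6.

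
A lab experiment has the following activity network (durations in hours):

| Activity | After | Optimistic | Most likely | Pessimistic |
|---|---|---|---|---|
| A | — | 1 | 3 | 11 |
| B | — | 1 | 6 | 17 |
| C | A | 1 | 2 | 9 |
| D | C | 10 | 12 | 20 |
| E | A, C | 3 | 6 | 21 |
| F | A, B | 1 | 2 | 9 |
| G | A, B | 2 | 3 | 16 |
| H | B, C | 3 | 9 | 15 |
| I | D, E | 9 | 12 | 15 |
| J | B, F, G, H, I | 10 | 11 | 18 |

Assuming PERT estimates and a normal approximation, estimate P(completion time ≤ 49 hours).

te_A = (1 + 4·3 + 11)/6 = 24/6 = 4; σ²_A = ((11−1)/6)² = 2.778
te_B = (1 + 4·6 + 17)/6 = 42/6 = 7; σ²_B = ((17−1)/6)² = 7.111
te_C = (1 + 4·2 + 9)/6 = 18/6 = 3; σ²_C = ((9−1)/6)² = 1.778
te_D = (10 + 4·12 + 20)/6 = 78/6 = 13; σ²_D = ((20−10)/6)² = 2.778
te_E = (3 + 4·6 + 21)/6 = 48/6 = 8; σ²_E = ((21−3)/6)² = 9.000
te_F = (1 + 4·2 + 9)/6 = 18/6 = 3; σ²_F = ((9−1)/6)² = 1.778
te_G = (2 + 4·3 + 16)/6 = 30/6 = 5; σ²_G = ((16−2)/6)² = 5.444
te_H = (3 + 4·9 + 15)/6 = 54/6 = 9; σ²_H = ((15−3)/6)² = 4.000
te_I = (9 + 4·12 + 15)/6 = 72/6 = 12; σ²_I = ((15−9)/6)² = 1.000
te_J = (10 + 4·11 + 18)/6 = 72/6 = 12; σ²_J = ((18−10)/6)² = 1.778

Forward pass:
ES_A = 0; EF_A = 4
ES_B = 0; EF_B = 7
ES_C = 4; EF_C = 4+3 = 7
ES_D = 7; EF_D = 7+13 = 20
ES_E = max(EF_A=4, EF_C=7) = 7; EF_E = 7+8 = 15
ES_F = max(EF_A=4, EF_B=7) = 7; EF_F = 7+3 = 10
ES_G = max(EF_A=4, EF_B=7) = 7; EF_G = 7+5 = 12
ES_H = max(EF_B=7, EF_C=7) = 7; EF_H = 7+9 = 16
ES_I = max(EF_D=20, EF_E=15) = 20; EF_I = 20+12 = 32
ES_J = max(EF_B=7, EF_F=10, EF_G=12, EF_H=16, EF_I=32) = 32; EF_J = 32+12 = 44
Expected project duration μ = 44 hours. Critical path: A → C → D → I → J.

Variance along critical path = 2.778 + 1.778 + 2.778 + 1.000 + 1.778 = 10.111; σ = √10.111 = 3.180 hours.
Z = (49 − 44) / 3.180 = 1.572
P(T ≤ 49) = Φ(1.572) ≈ 0.942

0.942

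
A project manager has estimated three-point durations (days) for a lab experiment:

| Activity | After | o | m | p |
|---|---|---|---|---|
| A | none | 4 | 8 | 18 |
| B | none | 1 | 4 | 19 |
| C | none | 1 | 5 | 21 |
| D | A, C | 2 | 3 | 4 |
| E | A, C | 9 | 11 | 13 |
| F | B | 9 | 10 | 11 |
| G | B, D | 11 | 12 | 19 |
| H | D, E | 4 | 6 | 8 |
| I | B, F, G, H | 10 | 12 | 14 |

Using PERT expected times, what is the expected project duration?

38 days

te_A = (4 + 4·8 + 18)/6 = 54/6 = 9
te_B = (1 + 4·4 + 19)/6 = 36/6 = 6
te_C = (1 + 4·5 + 21)/6 = 42/6 = 7
te_D = (2 + 4·3 + 4)/6 = 18/6 = 3
te_E = (9 + 4·11 + 13)/6 = 66/6 = 11
te_F = (9 + 4·10 + 11)/6 = 60/6 = 10
te_G = (11 + 4·12 + 19)/6 = 78/6 = 13
te_H = (4 + 4·6 + 8)/6 = 36/6 = 6
te_I = (10 + 4·12 + 14)/6 = 72/6 = 12

Forward pass:
ES_A = 0; EF_A = 9
ES_B = 0; EF_B = 6
ES_C = 0; EF_C = 7
ES_D = max(EF_A=9, EF_C=7) = 9; EF_D = 9+3 = 12
ES_E = max(EF_A=9, EF_C=7) = 9; EF_E = 9+11 = 20
ES_F = 6; EF_F = 6+10 = 16
ES_G = max(EF_B=6, EF_D=12) = 12; EF_G = 12+13 = 25
ES_H = max(EF_D=12, EF_E=20) = 20; EF_H = 20+6 = 26
ES_I = max(EF_B=6, EF_F=16, EF_G=25, EF_H=26) = 26; EF_I = 26+12 = 38
Expected project duration μ = 38 days. Critical path: A → E → H → I.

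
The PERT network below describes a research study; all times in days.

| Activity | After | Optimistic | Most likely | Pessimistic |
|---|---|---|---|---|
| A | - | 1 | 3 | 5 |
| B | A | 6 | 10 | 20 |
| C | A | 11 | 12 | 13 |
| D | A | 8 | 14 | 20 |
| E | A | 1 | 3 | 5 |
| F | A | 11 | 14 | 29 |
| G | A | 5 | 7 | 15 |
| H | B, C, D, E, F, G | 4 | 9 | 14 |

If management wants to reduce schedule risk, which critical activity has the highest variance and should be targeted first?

te_A = (1 + 4·3 + 5)/6 = 18/6 = 3; σ²_A = ((5−1)/6)² = 0.444
te_B = (6 + 4·10 + 20)/6 = 66/6 = 11; σ²_B = ((20−6)/6)² = 5.444
te_C = (11 + 4·12 + 13)/6 = 72/6 = 12; σ²_C = ((13−11)/6)² = 0.111
te_D = (8 + 4·14 + 20)/6 = 84/6 = 14; σ²_D = ((20−8)/6)² = 4.000
te_E = (1 + 4·3 + 5)/6 = 18/6 = 3; σ²_E = ((5−1)/6)² = 0.444
te_F = (11 + 4·14 + 29)/6 = 96/6 = 16; σ²_F = ((29−11)/6)² = 9.000
te_G = (5 + 4·7 + 15)/6 = 48/6 = 8; σ²_G = ((15−5)/6)² = 2.778
te_H = (4 + 4·9 + 14)/6 = 54/6 = 9; σ²_H = ((14−4)/6)² = 2.778

Forward pass:
ES_A = 0; EF_A = 3
ES_B = 3; EF_B = 3+11 = 14
ES_C = 3; EF_C = 3+12 = 15
ES_D = 3; EF_D = 3+14 = 17
ES_E = 3; EF_E = 3+3 = 6
ES_F = 3; EF_F = 3+16 = 19
ES_G = 3; EF_G = 3+8 = 11
ES_H = max(EF_B=14, EF_C=15, EF_D=17, EF_E=6, EF_F=19, EF_G=11) = 19; EF_H = 19+9 = 28
Expected project duration μ = 28 days. Critical path: A → F → H.

Variances on critical path: σ²_A=0.444, σ²_F=9.000, σ²_H=2.778.
Largest is σ²_F = 9.000.

F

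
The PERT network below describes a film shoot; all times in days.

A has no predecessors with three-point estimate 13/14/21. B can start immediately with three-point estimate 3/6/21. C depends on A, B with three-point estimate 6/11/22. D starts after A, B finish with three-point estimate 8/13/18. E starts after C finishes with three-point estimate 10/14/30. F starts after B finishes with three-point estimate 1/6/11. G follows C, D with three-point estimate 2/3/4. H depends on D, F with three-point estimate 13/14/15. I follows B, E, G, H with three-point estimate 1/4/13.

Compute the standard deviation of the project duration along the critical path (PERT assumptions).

te_A = (13 + 4·14 + 21)/6 = 90/6 = 15; σ²_A = ((21−13)/6)² = 1.778
te_B = (3 + 4·6 + 21)/6 = 48/6 = 8; σ²_B = ((21−3)/6)² = 9.000
te_C = (6 + 4·11 + 22)/6 = 72/6 = 12; σ²_C = ((22−6)/6)² = 7.111
te_D = (8 + 4·13 + 18)/6 = 78/6 = 13; σ²_D = ((18−8)/6)² = 2.778
te_E = (10 + 4·14 + 30)/6 = 96/6 = 16; σ²_E = ((30−10)/6)² = 11.111
te_F = (1 + 4·6 + 11)/6 = 36/6 = 6; σ²_F = ((11−1)/6)² = 2.778
te_G = (2 + 4·3 + 4)/6 = 18/6 = 3; σ²_G = ((4−2)/6)² = 0.111
te_H = (13 + 4·14 + 15)/6 = 84/6 = 14; σ²_H = ((15−13)/6)² = 0.111
te_I = (1 + 4·4 + 13)/6 = 30/6 = 5; σ²_I = ((13−1)/6)² = 4.000

Forward pass:
ES_A = 0; EF_A = 15
ES_B = 0; EF_B = 8
ES_C = max(EF_A=15, EF_B=8) = 15; EF_C = 15+12 = 27
ES_D = max(EF_A=15, EF_B=8) = 15; EF_D = 15+13 = 28
ES_E = 27; EF_E = 27+16 = 43
ES_F = 8; EF_F = 8+6 = 14
ES_G = max(EF_C=27, EF_D=28) = 28; EF_G = 28+3 = 31
ES_H = max(EF_D=28, EF_F=14) = 28; EF_H = 28+14 = 42
ES_I = max(EF_B=8, EF_E=43, EF_G=31, EF_H=42) = 43; EF_I = 43+5 = 48
Expected project duration μ = 48 days. Critical path: A → C → E → I.

Variance along critical path = 1.778 + 7.111 + 11.111 + 4.000 = 24.000
σ = √24.000 = 4.899 days

4.90 days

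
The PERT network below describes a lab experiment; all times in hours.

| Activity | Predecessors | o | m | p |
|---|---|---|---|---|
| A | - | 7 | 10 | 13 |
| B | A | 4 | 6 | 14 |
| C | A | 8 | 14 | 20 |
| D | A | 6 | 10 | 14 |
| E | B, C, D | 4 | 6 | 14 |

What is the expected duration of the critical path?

te_A = (7 + 4·10 + 13)/6 = 60/6 = 10
te_B = (4 + 4·6 + 14)/6 = 42/6 = 7
te_C = (8 + 4·14 + 20)/6 = 84/6 = 14
te_D = (6 + 4·10 + 14)/6 = 60/6 = 10
te_E = (4 + 4·6 + 14)/6 = 42/6 = 7

Forward pass:
ES_A = 0; EF_A = 10
ES_B = 10; EF_B = 10+7 = 17
ES_C = 10; EF_C = 10+14 = 24
ES_D = 10; EF_D = 10+10 = 20
ES_E = max(EF_B=17, EF_C=24, EF_D=20) = 24; EF_E = 24+7 = 31
Expected project duration μ = 31 hours. Critical path: A → C → E.

31 hours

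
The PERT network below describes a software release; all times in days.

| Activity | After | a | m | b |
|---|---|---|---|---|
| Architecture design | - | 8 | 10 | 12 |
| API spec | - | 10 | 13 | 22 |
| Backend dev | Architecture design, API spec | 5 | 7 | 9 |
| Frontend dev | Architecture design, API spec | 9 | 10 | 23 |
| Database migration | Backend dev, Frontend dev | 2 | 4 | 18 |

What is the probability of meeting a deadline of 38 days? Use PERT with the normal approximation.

0.930

te_Architecture design = (8 + 4·10 + 12)/6 = 60/6 = 10; σ²_Architecture design = ((12−8)/6)² = 0.444
te_API spec = (10 + 4·13 + 22)/6 = 84/6 = 14; σ²_API spec = ((22−10)/6)² = 4.000
te_Backend dev = (5 + 4·7 + 9)/6 = 42/6 = 7; σ²_Backend dev = ((9−5)/6)² = 0.444
te_Frontend dev = (9 + 4·10 + 23)/6 = 72/6 = 12; σ²_Frontend dev = ((23−9)/6)² = 5.444
te_Database migration = (2 + 4·4 + 18)/6 = 36/6 = 6; σ²_Database migration = ((18−2)/6)² = 7.111

Forward pass:
ES_Architecture design = 0; EF_Architecture design = 10
ES_API spec = 0; EF_API spec = 14
ES_Backend dev = max(EF_Architecture design=10, EF_API spec=14) = 14; EF_Backend dev = 14+7 = 21
ES_Frontend dev = max(EF_Architecture design=10, EF_API spec=14) = 14; EF_Frontend dev = 14+12 = 26
ES_Database migration = max(EF_Backend dev=21, EF_Frontend dev=26) = 26; EF_Database migration = 26+6 = 32
Expected project duration μ = 32 days. Critical path: API spec → Frontend dev → Database migration.

Variance along critical path = 4.000 + 5.444 + 7.111 = 16.556; σ = √16.556 = 4.069 days.
Z = (38 − 32) / 4.069 = 1.475
P(T ≤ 38) = Φ(1.475) ≈ 0.930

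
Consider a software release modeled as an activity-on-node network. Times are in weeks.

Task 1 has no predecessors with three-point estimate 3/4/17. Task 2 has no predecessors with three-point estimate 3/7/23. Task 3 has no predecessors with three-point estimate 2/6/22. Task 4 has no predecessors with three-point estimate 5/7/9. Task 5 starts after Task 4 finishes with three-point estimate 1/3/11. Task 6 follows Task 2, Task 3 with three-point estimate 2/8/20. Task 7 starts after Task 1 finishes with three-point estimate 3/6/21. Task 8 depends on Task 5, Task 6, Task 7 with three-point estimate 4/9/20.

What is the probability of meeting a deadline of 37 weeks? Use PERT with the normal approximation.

te_Task 1 = (3 + 4·4 + 17)/6 = 36/6 = 6; σ²_Task 1 = ((17−3)/6)² = 5.444
te_Task 2 = (3 + 4·7 + 23)/6 = 54/6 = 9; σ²_Task 2 = ((23−3)/6)² = 11.111
te_Task 3 = (2 + 4·6 + 22)/6 = 48/6 = 8; σ²_Task 3 = ((22−2)/6)² = 11.111
te_Task 4 = (5 + 4·7 + 9)/6 = 42/6 = 7; σ²_Task 4 = ((9−5)/6)² = 0.444
te_Task 5 = (1 + 4·3 + 11)/6 = 24/6 = 4; σ²_Task 5 = ((11−1)/6)² = 2.778
te_Task 6 = (2 + 4·8 + 20)/6 = 54/6 = 9; σ²_Task 6 = ((20−2)/6)² = 9.000
te_Task 7 = (3 + 4·6 + 21)/6 = 48/6 = 8; σ²_Task 7 = ((21−3)/6)² = 9.000
te_Task 8 = (4 + 4·9 + 20)/6 = 60/6 = 10; σ²_Task 8 = ((20−4)/6)² = 7.111

Forward pass:
ES_Task 1 = 0; EF_Task 1 = 6
ES_Task 2 = 0; EF_Task 2 = 9
ES_Task 3 = 0; EF_Task 3 = 8
ES_Task 4 = 0; EF_Task 4 = 7
ES_Task 5 = 7; EF_Task 5 = 7+4 = 11
ES_Task 6 = max(EF_Task 2=9, EF_Task 3=8) = 9; EF_Task 6 = 9+9 = 18
ES_Task 7 = 6; EF_Task 7 = 6+8 = 14
ES_Task 8 = max(EF_Task 5=11, EF_Task 6=18, EF_Task 7=14) = 18; EF_Task 8 = 18+10 = 28
Expected project duration μ = 28 weeks. Critical path: Task 2 → Task 6 → Task 8.

Variance along critical path = 11.111 + 9.000 + 7.111 = 27.222; σ = √27.222 = 5.217 weeks.
Z = (37 − 28) / 5.217 = 1.725
P(T ≤ 37) = Φ(1.725) ≈ 0.958

0.958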